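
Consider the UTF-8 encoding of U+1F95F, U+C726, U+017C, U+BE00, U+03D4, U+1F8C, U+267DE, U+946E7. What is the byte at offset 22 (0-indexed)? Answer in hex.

U+1F95F → 4-byte form F0 9F A5 9F at offsets 0–3.
U+C726 → 3-byte form EC 9C A6 at offsets 4–6.
U+017C → 2-byte form C5 BC at offsets 7–8.
U+BE00 → 3-byte form EB B8 80 at offsets 9–11.
U+03D4 → 2-byte form CF 94 at offsets 12–13.
U+1F8C → 3-byte form E1 BE 8C at offsets 14–16.
U+267DE → 4-byte form F0 A6 9F 9E at offsets 17–20.
U+946E7 → 4-byte form F2 94 9B A7 at offsets 21–24.
Offset 22 falls in char 8's range; it's byte 2 of F2 94 9B A7 = 0x94.

0x94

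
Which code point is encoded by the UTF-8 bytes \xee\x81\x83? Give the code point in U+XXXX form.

Leading byte 0xEE = 11101110 matches 1110xxxx → 3-byte sequence.
Byte 1: 0xEE = 11101110, payload 1110 (4 bits).
Byte 2: 0x81 = 10000001 (10xxxxxx ✓), payload 000001.
Byte 3: 0x83 = 10000011 (10xxxxxx ✓), payload 000011.
Concatenate: 1110000001000011 = 0xE043 (16 bits → U+E043).

U+E043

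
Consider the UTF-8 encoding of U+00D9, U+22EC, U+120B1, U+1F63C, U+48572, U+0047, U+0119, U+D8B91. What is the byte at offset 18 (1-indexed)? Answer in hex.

0x47

1-indexed offset 18 is 0-indexed offset 17.
U+00D9 → 2-byte form C3 99 at offsets 0–1.
U+22EC → 3-byte form E2 8B AC at offsets 2–4.
U+120B1 → 4-byte form F0 92 82 B1 at offsets 5–8.
U+1F63C → 4-byte form F0 9F 98 BC at offsets 9–12.
U+48572 → 4-byte form F1 88 95 B2 at offsets 13–16.
U+0047 → 1-byte form 47 at offsets 17–17.
Offset 17 falls in char 6's range; it's byte 1 of 47 = 0x47.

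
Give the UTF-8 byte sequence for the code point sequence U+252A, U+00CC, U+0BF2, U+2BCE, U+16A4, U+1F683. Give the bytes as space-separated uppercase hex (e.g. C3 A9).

E2 94 AA C3 8C E0 AF B2 E2 AF 8E E1 9A A4 F0 9F 9A 83

U+252A: 3-byte form → E2 94 AA.
U+00CC: 2-byte form → C3 8C.
U+0BF2: 3-byte form → E0 AF B2.
U+2BCE: 3-byte form → E2 AF 8E.
U+16A4: 3-byte form → E1 9A A4.
U+1F683: 4-byte form → F0 9F 9A 83.
Concatenated (18 bytes): E2 94 AA C3 8C E0 AF B2 E2 AF 8E E1 9A A4 F0 9F 9A 83.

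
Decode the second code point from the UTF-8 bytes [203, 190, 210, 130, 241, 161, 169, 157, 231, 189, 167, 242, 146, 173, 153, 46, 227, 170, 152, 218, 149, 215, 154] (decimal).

Offset 0: leading byte 0xCB = 11001011 → 2-byte char #1 = CB BE.
Offset 2: leading byte 0xD2 = 11010010 → 2-byte char #2 = D2 82.
Leading byte 0xD2 = 11010010 matches 110xxxxx → 2-byte sequence.
Byte 1: 0xD2 = 11010010, payload 10010 (5 bits).
Byte 2: 0x82 = 10000010 (10xxxxxx ✓), payload 000010.
Concatenate: 10010000010 = 0x482 (11 bits → U+0482).

U+0482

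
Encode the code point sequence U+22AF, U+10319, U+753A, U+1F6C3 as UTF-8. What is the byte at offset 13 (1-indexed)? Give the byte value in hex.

1-indexed offset 13 is 0-indexed offset 12.
U+22AF → 3-byte form E2 8A AF at offsets 0–2.
U+10319 → 4-byte form F0 90 8C 99 at offsets 3–6.
U+753A → 3-byte form E7 94 BA at offsets 7–9.
U+1F6C3 → 4-byte form F0 9F 9B 83 at offsets 10–13.
Offset 12 falls in char 4's range; it's byte 3 of F0 9F 9B 83 = 0x9B.

0x9B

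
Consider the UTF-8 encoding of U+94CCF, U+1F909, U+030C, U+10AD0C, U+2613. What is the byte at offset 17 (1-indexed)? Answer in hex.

1-indexed offset 17 is 0-indexed offset 16.
U+94CCF → 4-byte form F2 94 B3 8F at offsets 0–3.
U+1F909 → 4-byte form F0 9F A4 89 at offsets 4–7.
U+030C → 2-byte form CC 8C at offsets 8–9.
U+10AD0C → 4-byte form F4 8A B4 8C at offsets 10–13.
U+2613 → 3-byte form E2 98 93 at offsets 14–16.
Offset 16 falls in char 5's range; it's byte 3 of E2 98 93 = 0x93.

0x93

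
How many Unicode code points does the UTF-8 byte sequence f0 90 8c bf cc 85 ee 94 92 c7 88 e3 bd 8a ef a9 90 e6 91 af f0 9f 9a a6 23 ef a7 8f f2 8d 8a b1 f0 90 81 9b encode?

Byte at offset 0: 0xF0 = 11110000 → 4-byte char (#1). Advance 4.
Byte at offset 4: 0xCC = 11001100 → 2-byte char (#2). Advance 2.
Byte at offset 6: 0xEE = 11101110 → 3-byte char (#3). Advance 3.
Byte at offset 9: 0xC7 = 11000111 → 2-byte char (#4). Advance 2.
Byte at offset 11: 0xE3 = 11100011 → 3-byte char (#5). Advance 3.
Byte at offset 14: 0xEF = 11101111 → 3-byte char (#6). Advance 3.
Byte at offset 17: 0xE6 = 11100110 → 3-byte char (#7). Advance 3.
Byte at offset 20: 0xF0 = 11110000 → 4-byte char (#8). Advance 4.
Byte at offset 24: 0x23 = 00100011 → 1-byte char (#9). Advance 1.
Byte at offset 25: 0xEF = 11101111 → 3-byte char (#10). Advance 3.
Byte at offset 28: 0xF2 = 11110010 → 4-byte char (#11). Advance 4.
Byte at offset 32: 0xF0 = 11110000 → 4-byte char (#12). Advance 4.
Reached end at offset 36 after 12 code points.

12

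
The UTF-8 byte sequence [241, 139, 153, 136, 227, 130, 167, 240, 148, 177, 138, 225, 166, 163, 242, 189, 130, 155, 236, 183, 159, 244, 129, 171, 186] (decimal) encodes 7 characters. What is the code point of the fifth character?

Offset 0: leading byte 0xF1 = 11110001 → 4-byte char #1 = F1 8B 99 88.
Offset 4: leading byte 0xE3 = 11100011 → 3-byte char #2 = E3 82 A7.
Offset 7: leading byte 0xF0 = 11110000 → 4-byte char #3 = F0 94 B1 8A.
Offset 11: leading byte 0xE1 = 11100001 → 3-byte char #4 = E1 A6 A3.
Offset 14: leading byte 0xF2 = 11110010 → 4-byte char #5 = F2 BD 82 9B.
Leading byte 0xF2 = 11110010 matches 11110xxx → 4-byte sequence.
Byte 1: 0xF2 = 11110010, payload 010 (3 bits).
Byte 2: 0xBD = 10111101 (10xxxxxx ✓), payload 111101.
Byte 3: 0x82 = 10000010 (10xxxxxx ✓), payload 000010.
Byte 4: 0x9B = 10011011 (10xxxxxx ✓), payload 011011.
Concatenate: 010111101000010011011 = 0xBD09B (21 bits → U+BD09B).

U+BD09B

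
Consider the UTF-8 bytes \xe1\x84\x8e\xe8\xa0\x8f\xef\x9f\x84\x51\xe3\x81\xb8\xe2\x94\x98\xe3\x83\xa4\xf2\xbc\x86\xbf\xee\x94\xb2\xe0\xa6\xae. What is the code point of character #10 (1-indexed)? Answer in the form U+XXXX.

U+09AE

Offset 0: leading byte 0xE1 = 11100001 → 3-byte char #1 = E1 84 8E.
Offset 3: leading byte 0xE8 = 11101000 → 3-byte char #2 = E8 A0 8F.
Offset 6: leading byte 0xEF = 11101111 → 3-byte char #3 = EF 9F 84.
Offset 9: leading byte 0x51 = 01010001 → 1-byte char #4 = 51.
Offset 10: leading byte 0xE3 = 11100011 → 3-byte char #5 = E3 81 B8.
Offset 13: leading byte 0xE2 = 11100010 → 3-byte char #6 = E2 94 98.
Offset 16: leading byte 0xE3 = 11100011 → 3-byte char #7 = E3 83 A4.
Offset 19: leading byte 0xF2 = 11110010 → 4-byte char #8 = F2 BC 86 BF.
Offset 23: leading byte 0xEE = 11101110 → 3-byte char #9 = EE 94 B2.
Offset 26: leading byte 0xE0 = 11100000 → 3-byte char #10 = E0 A6 AE.
Leading byte 0xE0 = 11100000 matches 1110xxxx → 3-byte sequence.
Byte 1: 0xE0 = 11100000, payload 0000 (4 bits).
Byte 2: 0xA6 = 10100110 (10xxxxxx ✓), payload 100110.
Byte 3: 0xAE = 10101110 (10xxxxxx ✓), payload 101110.
Concatenate: 0000100110101110 = 0x9AE (16 bits → U+09AE).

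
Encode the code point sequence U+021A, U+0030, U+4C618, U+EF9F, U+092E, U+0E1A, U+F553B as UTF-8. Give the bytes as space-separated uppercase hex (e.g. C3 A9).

U+021A: 2-byte form → C8 9A.
U+0030: 1-byte form → 30.
U+4C618: 4-byte form → F1 8C 98 98.
U+EF9F: 3-byte form → EE BE 9F.
U+092E: 3-byte form → E0 A4 AE.
U+0E1A: 3-byte form → E0 B8 9A.
U+F553B: 4-byte form → F3 B5 94 BB.
Concatenated (20 bytes): C8 9A 30 F1 8C 98 98 EE BE 9F E0 A4 AE E0 B8 9A F3 B5 94 BB.

C8 9A 30 F1 8C 98 98 EE BE 9F E0 A4 AE E0 B8 9A F3 B5 94 BB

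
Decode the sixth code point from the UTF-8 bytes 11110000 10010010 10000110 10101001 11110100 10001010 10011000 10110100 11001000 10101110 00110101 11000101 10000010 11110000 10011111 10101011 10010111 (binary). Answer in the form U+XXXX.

Offset 0: leading byte 0xF0 = 11110000 → 4-byte char #1 = F0 92 86 A9.
Offset 4: leading byte 0xF4 = 11110100 → 4-byte char #2 = F4 8A 98 B4.
Offset 8: leading byte 0xC8 = 11001000 → 2-byte char #3 = C8 AE.
Offset 10: leading byte 0x35 = 00110101 → 1-byte char #4 = 35.
Offset 11: leading byte 0xC5 = 11000101 → 2-byte char #5 = C5 82.
Offset 13: leading byte 0xF0 = 11110000 → 4-byte char #6 = F0 9F AB 97.
Leading byte 0xF0 = 11110000 matches 11110xxx → 4-byte sequence.
Byte 1: 0xF0 = 11110000, payload 000 (3 bits).
Byte 2: 0x9F = 10011111 (10xxxxxx ✓), payload 011111.
Byte 3: 0xAB = 10101011 (10xxxxxx ✓), payload 101011.
Byte 4: 0x97 = 10010111 (10xxxxxx ✓), payload 010111.
Concatenate: 000011111101011010111 = 0x1FAD7 (21 bits → U+1FAD7).

U+1FAD7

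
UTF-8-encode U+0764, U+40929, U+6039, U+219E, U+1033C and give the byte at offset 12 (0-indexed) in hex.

U+0764 → 2-byte form DD A4 at offsets 0–1.
U+40929 → 4-byte form F1 80 A4 A9 at offsets 2–5.
U+6039 → 3-byte form E6 80 B9 at offsets 6–8.
U+219E → 3-byte form E2 86 9E at offsets 9–11.
U+1033C → 4-byte form F0 90 8C BC at offsets 12–15.
Offset 12 falls in char 5's range; it's byte 1 of F0 90 8C BC = 0xF0.

0xF0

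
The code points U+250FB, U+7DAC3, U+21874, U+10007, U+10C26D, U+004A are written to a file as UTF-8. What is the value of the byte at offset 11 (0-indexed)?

U+250FB → 4-byte form F0 A5 83 BB at offsets 0–3.
U+7DAC3 → 4-byte form F1 BD AB 83 at offsets 4–7.
U+21874 → 4-byte form F0 A1 A1 B4 at offsets 8–11.
Offset 11 falls in char 3's range; it's byte 4 of F0 A1 A1 B4 = 0xB4.

0xB4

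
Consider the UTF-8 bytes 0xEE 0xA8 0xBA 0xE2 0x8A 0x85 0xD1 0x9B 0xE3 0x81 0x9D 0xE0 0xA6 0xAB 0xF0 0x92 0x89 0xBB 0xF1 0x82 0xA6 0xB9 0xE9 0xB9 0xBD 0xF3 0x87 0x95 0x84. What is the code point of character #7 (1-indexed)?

U+429B9

Offset 0: leading byte 0xEE = 11101110 → 3-byte char #1 = EE A8 BA.
Offset 3: leading byte 0xE2 = 11100010 → 3-byte char #2 = E2 8A 85.
Offset 6: leading byte 0xD1 = 11010001 → 2-byte char #3 = D1 9B.
Offset 8: leading byte 0xE3 = 11100011 → 3-byte char #4 = E3 81 9D.
Offset 11: leading byte 0xE0 = 11100000 → 3-byte char #5 = E0 A6 AB.
Offset 14: leading byte 0xF0 = 11110000 → 4-byte char #6 = F0 92 89 BB.
Offset 18: leading byte 0xF1 = 11110001 → 4-byte char #7 = F1 82 A6 B9.
Leading byte 0xF1 = 11110001 matches 11110xxx → 4-byte sequence.
Byte 1: 0xF1 = 11110001, payload 001 (3 bits).
Byte 2: 0x82 = 10000010 (10xxxxxx ✓), payload 000010.
Byte 3: 0xA6 = 10100110 (10xxxxxx ✓), payload 100110.
Byte 4: 0xB9 = 10111001 (10xxxxxx ✓), payload 111001.
Concatenate: 001000010100110111001 = 0x429B9 (21 bits → U+429B9).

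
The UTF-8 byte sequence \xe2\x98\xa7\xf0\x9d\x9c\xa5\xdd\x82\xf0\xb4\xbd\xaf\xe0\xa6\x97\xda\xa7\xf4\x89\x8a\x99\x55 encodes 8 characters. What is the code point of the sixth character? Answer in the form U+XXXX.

Offset 0: leading byte 0xE2 = 11100010 → 3-byte char #1 = E2 98 A7.
Offset 3: leading byte 0xF0 = 11110000 → 4-byte char #2 = F0 9D 9C A5.
Offset 7: leading byte 0xDD = 11011101 → 2-byte char #3 = DD 82.
Offset 9: leading byte 0xF0 = 11110000 → 4-byte char #4 = F0 B4 BD AF.
Offset 13: leading byte 0xE0 = 11100000 → 3-byte char #5 = E0 A6 97.
Offset 16: leading byte 0xDA = 11011010 → 2-byte char #6 = DA A7.
Leading byte 0xDA = 11011010 matches 110xxxxx → 2-byte sequence.
Byte 1: 0xDA = 11011010, payload 11010 (5 bits).
Byte 2: 0xA7 = 10100111 (10xxxxxx ✓), payload 100111.
Concatenate: 11010100111 = 0x6A7 (11 bits → U+06A7).

U+06A7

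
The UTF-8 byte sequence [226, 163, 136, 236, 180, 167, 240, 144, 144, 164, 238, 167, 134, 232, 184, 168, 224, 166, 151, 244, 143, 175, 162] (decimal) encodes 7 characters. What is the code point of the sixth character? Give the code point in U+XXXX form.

U+0997

Offset 0: leading byte 0xE2 = 11100010 → 3-byte char #1 = E2 A3 88.
Offset 3: leading byte 0xEC = 11101100 → 3-byte char #2 = EC B4 A7.
Offset 6: leading byte 0xF0 = 11110000 → 4-byte char #3 = F0 90 90 A4.
Offset 10: leading byte 0xEE = 11101110 → 3-byte char #4 = EE A7 86.
Offset 13: leading byte 0xE8 = 11101000 → 3-byte char #5 = E8 B8 A8.
Offset 16: leading byte 0xE0 = 11100000 → 3-byte char #6 = E0 A6 97.
Leading byte 0xE0 = 11100000 matches 1110xxxx → 3-byte sequence.
Byte 1: 0xE0 = 11100000, payload 0000 (4 bits).
Byte 2: 0xA6 = 10100110 (10xxxxxx ✓), payload 100110.
Byte 3: 0x97 = 10010111 (10xxxxxx ✓), payload 010111.
Concatenate: 0000100110010111 = 0x997 (16 bits → U+0997).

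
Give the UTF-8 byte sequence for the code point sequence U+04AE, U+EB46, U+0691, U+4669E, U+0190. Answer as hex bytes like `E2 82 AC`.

U+04AE: 2-byte form → D2 AE.
U+EB46: 3-byte form → EE AD 86.
U+0691: 2-byte form → DA 91.
U+4669E: 4-byte form → F1 86 9A 9E.
U+0190: 2-byte form → C6 90.
Concatenated (13 bytes): D2 AE EE AD 86 DA 91 F1 86 9A 9E C6 90.

D2 AE EE AD 86 DA 91 F1 86 9A 9E C6 90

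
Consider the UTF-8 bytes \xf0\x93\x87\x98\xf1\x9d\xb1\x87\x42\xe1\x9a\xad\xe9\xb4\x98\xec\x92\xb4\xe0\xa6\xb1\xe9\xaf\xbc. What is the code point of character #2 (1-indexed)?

U+5DC47

Offset 0: leading byte 0xF0 = 11110000 → 4-byte char #1 = F0 93 87 98.
Offset 4: leading byte 0xF1 = 11110001 → 4-byte char #2 = F1 9D B1 87.
Leading byte 0xF1 = 11110001 matches 11110xxx → 4-byte sequence.
Byte 1: 0xF1 = 11110001, payload 001 (3 bits).
Byte 2: 0x9D = 10011101 (10xxxxxx ✓), payload 011101.
Byte 3: 0xB1 = 10110001 (10xxxxxx ✓), payload 110001.
Byte 4: 0x87 = 10000111 (10xxxxxx ✓), payload 000111.
Concatenate: 001011101110001000111 = 0x5DC47 (21 bits → U+5DC47).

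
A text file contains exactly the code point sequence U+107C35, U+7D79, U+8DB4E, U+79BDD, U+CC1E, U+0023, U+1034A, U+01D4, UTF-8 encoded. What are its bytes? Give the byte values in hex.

U+107C35: 4-byte form → F4 87 B0 B5.
U+7D79: 3-byte form → E7 B5 B9.
U+8DB4E: 4-byte form → F2 8D AD 8E.
U+79BDD: 4-byte form → F1 B9 AF 9D.
U+CC1E: 3-byte form → EC B0 9E.
U+0023: 1-byte form → 23.
U+1034A: 4-byte form → F0 90 8D 8A.
U+01D4: 2-byte form → C7 94.
Concatenated (25 bytes): F4 87 B0 B5 E7 B5 B9 F2 8D AD 8E F1 B9 AF 9D EC B0 9E 23 F0 90 8D 8A C7 94.

F4 87 B0 B5 E7 B5 B9 F2 8D AD 8E F1 B9 AF 9D EC B0 9E 23 F0 90 8D 8A C7 94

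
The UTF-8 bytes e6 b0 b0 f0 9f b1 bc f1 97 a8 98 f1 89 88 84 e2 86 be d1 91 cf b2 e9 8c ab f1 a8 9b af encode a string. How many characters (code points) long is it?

9

Byte at offset 0: 0xE6 = 11100110 → 3-byte char (#1). Advance 3.
Byte at offset 3: 0xF0 = 11110000 → 4-byte char (#2). Advance 4.
Byte at offset 7: 0xF1 = 11110001 → 4-byte char (#3). Advance 4.
Byte at offset 11: 0xF1 = 11110001 → 4-byte char (#4). Advance 4.
Byte at offset 15: 0xE2 = 11100010 → 3-byte char (#5). Advance 3.
Byte at offset 18: 0xD1 = 11010001 → 2-byte char (#6). Advance 2.
Byte at offset 20: 0xCF = 11001111 → 2-byte char (#7). Advance 2.
Byte at offset 22: 0xE9 = 11101001 → 3-byte char (#8). Advance 3.
Byte at offset 25: 0xF1 = 11110001 → 4-byte char (#9). Advance 4.
Reached end at offset 29 after 9 code points.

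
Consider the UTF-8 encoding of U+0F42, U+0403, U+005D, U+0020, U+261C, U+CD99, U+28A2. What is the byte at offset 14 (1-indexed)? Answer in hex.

0xE2

1-indexed offset 14 is 0-indexed offset 13.
U+0F42 → 3-byte form E0 BD 82 at offsets 0–2.
U+0403 → 2-byte form D0 83 at offsets 3–4.
U+005D → 1-byte form 5D at offsets 5–5.
U+0020 → 1-byte form 20 at offsets 6–6.
U+261C → 3-byte form E2 98 9C at offsets 7–9.
U+CD99 → 3-byte form EC B6 99 at offsets 10–12.
U+28A2 → 3-byte form E2 A2 A2 at offsets 13–15.
Offset 13 falls in char 7's range; it's byte 1 of E2 A2 A2 = 0xE2.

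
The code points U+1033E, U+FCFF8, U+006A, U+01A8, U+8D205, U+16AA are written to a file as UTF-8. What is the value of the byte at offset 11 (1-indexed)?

0xA8

1-indexed offset 11 is 0-indexed offset 10.
U+1033E → 4-byte form F0 90 8C BE at offsets 0–3.
U+FCFF8 → 4-byte form F3 BC BF B8 at offsets 4–7.
U+006A → 1-byte form 6A at offsets 8–8.
U+01A8 → 2-byte form C6 A8 at offsets 9–10.
Offset 10 falls in char 4's range; it's byte 2 of C6 A8 = 0xA8.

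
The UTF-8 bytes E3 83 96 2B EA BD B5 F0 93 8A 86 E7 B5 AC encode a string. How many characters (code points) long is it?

5

Byte at offset 0: 0xE3 = 11100011 → 3-byte char (#1). Advance 3.
Byte at offset 3: 0x2B = 00101011 → 1-byte char (#2). Advance 1.
Byte at offset 4: 0xEA = 11101010 → 3-byte char (#3). Advance 3.
Byte at offset 7: 0xF0 = 11110000 → 4-byte char (#4). Advance 4.
Byte at offset 11: 0xE7 = 11100111 → 3-byte char (#5). Advance 3.
Reached end at offset 14 after 5 code points.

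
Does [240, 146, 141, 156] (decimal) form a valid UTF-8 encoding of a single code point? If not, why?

valid

Leading byte 0xF0 = 11110000 → 4-byte form.
Continuation bytes 0x92=10010010, 0x8D=10001101, 0x9C=10011100 all match 10xxxxxx.
Decoded value 0x1235C is ≥ 0x10000 (shortest form) and not a surrogate.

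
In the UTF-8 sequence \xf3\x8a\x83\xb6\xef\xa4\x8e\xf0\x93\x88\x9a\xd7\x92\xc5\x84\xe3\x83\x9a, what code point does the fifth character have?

U+0144

Offset 0: leading byte 0xF3 = 11110011 → 4-byte char #1 = F3 8A 83 B6.
Offset 4: leading byte 0xEF = 11101111 → 3-byte char #2 = EF A4 8E.
Offset 7: leading byte 0xF0 = 11110000 → 4-byte char #3 = F0 93 88 9A.
Offset 11: leading byte 0xD7 = 11010111 → 2-byte char #4 = D7 92.
Offset 13: leading byte 0xC5 = 11000101 → 2-byte char #5 = C5 84.
Leading byte 0xC5 = 11000101 matches 110xxxxx → 2-byte sequence.
Byte 1: 0xC5 = 11000101, payload 00101 (5 bits).
Byte 2: 0x84 = 10000100 (10xxxxxx ✓), payload 000100.
Concatenate: 00101000100 = 0x144 (11 bits → U+0144).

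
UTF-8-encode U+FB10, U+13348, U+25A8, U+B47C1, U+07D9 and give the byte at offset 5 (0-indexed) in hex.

0x8D

U+FB10 → 3-byte form EF AC 90 at offsets 0–2.
U+13348 → 4-byte form F0 93 8D 88 at offsets 3–6.
Offset 5 falls in char 2's range; it's byte 3 of F0 93 8D 88 = 0x8D.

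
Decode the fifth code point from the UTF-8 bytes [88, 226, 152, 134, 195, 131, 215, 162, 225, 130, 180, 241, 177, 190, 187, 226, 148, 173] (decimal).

U+10B4

Offset 0: leading byte 0x58 = 01011000 → 1-byte char #1 = 58.
Offset 1: leading byte 0xE2 = 11100010 → 3-byte char #2 = E2 98 86.
Offset 4: leading byte 0xC3 = 11000011 → 2-byte char #3 = C3 83.
Offset 6: leading byte 0xD7 = 11010111 → 2-byte char #4 = D7 A2.
Offset 8: leading byte 0xE1 = 11100001 → 3-byte char #5 = E1 82 B4.
Leading byte 0xE1 = 11100001 matches 1110xxxx → 3-byte sequence.
Byte 1: 0xE1 = 11100001, payload 0001 (4 bits).
Byte 2: 0x82 = 10000010 (10xxxxxx ✓), payload 000010.
Byte 3: 0xB4 = 10110100 (10xxxxxx ✓), payload 110100.
Concatenate: 0001000010110100 = 0x10B4 (16 bits → U+10B4).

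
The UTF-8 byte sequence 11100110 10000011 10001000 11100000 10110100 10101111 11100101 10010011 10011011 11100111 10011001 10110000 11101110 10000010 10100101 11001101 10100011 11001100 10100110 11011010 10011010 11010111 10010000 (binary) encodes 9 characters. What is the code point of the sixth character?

U+0363

Offset 0: leading byte 0xE6 = 11100110 → 3-byte char #1 = E6 83 88.
Offset 3: leading byte 0xE0 = 11100000 → 3-byte char #2 = E0 B4 AF.
Offset 6: leading byte 0xE5 = 11100101 → 3-byte char #3 = E5 93 9B.
Offset 9: leading byte 0xE7 = 11100111 → 3-byte char #4 = E7 99 B0.
Offset 12: leading byte 0xEE = 11101110 → 3-byte char #5 = EE 82 A5.
Offset 15: leading byte 0xCD = 11001101 → 2-byte char #6 = CD A3.
Leading byte 0xCD = 11001101 matches 110xxxxx → 2-byte sequence.
Byte 1: 0xCD = 11001101, payload 01101 (5 bits).
Byte 2: 0xA3 = 10100011 (10xxxxxx ✓), payload 100011.
Concatenate: 01101100011 = 0x363 (11 bits → U+0363).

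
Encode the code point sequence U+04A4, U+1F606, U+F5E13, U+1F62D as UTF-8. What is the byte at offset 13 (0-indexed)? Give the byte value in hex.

U+04A4 → 2-byte form D2 A4 at offsets 0–1.
U+1F606 → 4-byte form F0 9F 98 86 at offsets 2–5.
U+F5E13 → 4-byte form F3 B5 B8 93 at offsets 6–9.
U+1F62D → 4-byte form F0 9F 98 AD at offsets 10–13.
Offset 13 falls in char 4's range; it's byte 4 of F0 9F 98 AD = 0xAD.

0xAD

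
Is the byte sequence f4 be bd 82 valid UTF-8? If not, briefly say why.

Leading byte 0xF4 = 11110100 → 4-byte form.
Payload = 0x13EF42, which exceeds U+10FFFF, the maximum Unicode code point. (Leading bytes F5–FF, or F4 followed by ≥ 0x90, are invalid.)

invalid (encodes a value above U+10FFFF)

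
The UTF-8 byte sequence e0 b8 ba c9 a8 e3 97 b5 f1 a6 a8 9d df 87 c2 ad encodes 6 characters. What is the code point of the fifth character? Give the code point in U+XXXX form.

Offset 0: leading byte 0xE0 = 11100000 → 3-byte char #1 = E0 B8 BA.
Offset 3: leading byte 0xC9 = 11001001 → 2-byte char #2 = C9 A8.
Offset 5: leading byte 0xE3 = 11100011 → 3-byte char #3 = E3 97 B5.
Offset 8: leading byte 0xF1 = 11110001 → 4-byte char #4 = F1 A6 A8 9D.
Offset 12: leading byte 0xDF = 11011111 → 2-byte char #5 = DF 87.
Leading byte 0xDF = 11011111 matches 110xxxxx → 2-byte sequence.
Byte 1: 0xDF = 11011111, payload 11111 (5 bits).
Byte 2: 0x87 = 10000111 (10xxxxxx ✓), payload 000111.
Concatenate: 11111000111 = 0x7C7 (11 bits → U+07C7).

U+07C7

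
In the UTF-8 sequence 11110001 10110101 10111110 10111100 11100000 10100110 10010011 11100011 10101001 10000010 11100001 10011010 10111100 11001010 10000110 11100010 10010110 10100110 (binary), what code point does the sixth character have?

U+25A6

Offset 0: leading byte 0xF1 = 11110001 → 4-byte char #1 = F1 B5 BE BC.
Offset 4: leading byte 0xE0 = 11100000 → 3-byte char #2 = E0 A6 93.
Offset 7: leading byte 0xE3 = 11100011 → 3-byte char #3 = E3 A9 82.
Offset 10: leading byte 0xE1 = 11100001 → 3-byte char #4 = E1 9A BC.
Offset 13: leading byte 0xCA = 11001010 → 2-byte char #5 = CA 86.
Offset 15: leading byte 0xE2 = 11100010 → 3-byte char #6 = E2 96 A6.
Leading byte 0xE2 = 11100010 matches 1110xxxx → 3-byte sequence.
Byte 1: 0xE2 = 11100010, payload 0010 (4 bits).
Byte 2: 0x96 = 10010110 (10xxxxxx ✓), payload 010110.
Byte 3: 0xA6 = 10100110 (10xxxxxx ✓), payload 100110.
Concatenate: 0010010110100110 = 0x25A6 (16 bits → U+25A6).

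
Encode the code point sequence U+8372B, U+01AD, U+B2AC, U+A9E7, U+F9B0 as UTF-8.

F2 83 9C AB C6 AD EB 8A AC EA A7 A7 EF A6 B0

U+8372B: 4-byte form → F2 83 9C AB.
U+01AD: 2-byte form → C6 AD.
U+B2AC: 3-byte form → EB 8A AC.
U+A9E7: 3-byte form → EA A7 A7.
U+F9B0: 3-byte form → EF A6 B0.
Concatenated (15 bytes): F2 83 9C AB C6 AD EB 8A AC EA A7 A7 EF A6 B0.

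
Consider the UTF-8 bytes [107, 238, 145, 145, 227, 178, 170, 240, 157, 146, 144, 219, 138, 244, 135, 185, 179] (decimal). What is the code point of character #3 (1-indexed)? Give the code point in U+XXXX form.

Offset 0: leading byte 0x6B = 01101011 → 1-byte char #1 = 6B.
Offset 1: leading byte 0xEE = 11101110 → 3-byte char #2 = EE 91 91.
Offset 4: leading byte 0xE3 = 11100011 → 3-byte char #3 = E3 B2 AA.
Leading byte 0xE3 = 11100011 matches 1110xxxx → 3-byte sequence.
Byte 1: 0xE3 = 11100011, payload 0011 (4 bits).
Byte 2: 0xB2 = 10110010 (10xxxxxx ✓), payload 110010.
Byte 3: 0xAA = 10101010 (10xxxxxx ✓), payload 101010.
Concatenate: 0011110010101010 = 0x3CAA (16 bits → U+3CAA).

U+3CAA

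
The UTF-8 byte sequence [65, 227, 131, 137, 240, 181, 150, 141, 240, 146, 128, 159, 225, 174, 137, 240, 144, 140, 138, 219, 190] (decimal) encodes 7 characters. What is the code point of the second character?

U+30C9

Offset 0: leading byte 0x41 = 01000001 → 1-byte char #1 = 41.
Offset 1: leading byte 0xE3 = 11100011 → 3-byte char #2 = E3 83 89.
Leading byte 0xE3 = 11100011 matches 1110xxxx → 3-byte sequence.
Byte 1: 0xE3 = 11100011, payload 0011 (4 bits).
Byte 2: 0x83 = 10000011 (10xxxxxx ✓), payload 000011.
Byte 3: 0x89 = 10001001 (10xxxxxx ✓), payload 001001.
Concatenate: 0011000011001001 = 0x30C9 (16 bits → U+30C9).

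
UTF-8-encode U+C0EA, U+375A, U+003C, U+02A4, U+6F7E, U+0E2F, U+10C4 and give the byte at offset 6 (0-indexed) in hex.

0x3C

U+C0EA → 3-byte form EC 83 AA at offsets 0–2.
U+375A → 3-byte form E3 9D 9A at offsets 3–5.
U+003C → 1-byte form 3C at offsets 6–6.
Offset 6 falls in char 3's range; it's byte 1 of 3C = 0x3C.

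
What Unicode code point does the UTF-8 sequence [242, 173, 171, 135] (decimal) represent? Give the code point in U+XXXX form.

U+ADAC7

Leading byte 0xF2 = 11110010 matches 11110xxx → 4-byte sequence.
Byte 1: 0xF2 = 11110010, payload 010 (3 bits).
Byte 2: 0xAD = 10101101 (10xxxxxx ✓), payload 101101.
Byte 3: 0xAB = 10101011 (10xxxxxx ✓), payload 101011.
Byte 4: 0x87 = 10000111 (10xxxxxx ✓), payload 000111.
Concatenate: 010101101101011000111 = 0xADAC7 (21 bits → U+ADAC7).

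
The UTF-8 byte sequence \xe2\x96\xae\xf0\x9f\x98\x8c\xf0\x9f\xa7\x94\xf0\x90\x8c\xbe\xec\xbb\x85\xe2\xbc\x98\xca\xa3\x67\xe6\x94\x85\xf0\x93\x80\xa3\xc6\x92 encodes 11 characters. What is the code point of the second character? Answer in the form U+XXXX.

Offset 0: leading byte 0xE2 = 11100010 → 3-byte char #1 = E2 96 AE.
Offset 3: leading byte 0xF0 = 11110000 → 4-byte char #2 = F0 9F 98 8C.
Leading byte 0xF0 = 11110000 matches 11110xxx → 4-byte sequence.
Byte 1: 0xF0 = 11110000, payload 000 (3 bits).
Byte 2: 0x9F = 10011111 (10xxxxxx ✓), payload 011111.
Byte 3: 0x98 = 10011000 (10xxxxxx ✓), payload 011000.
Byte 4: 0x8C = 10001100 (10xxxxxx ✓), payload 001100.
Concatenate: 000011111011000001100 = 0x1F60C (21 bits → U+1F60C).

U+1F60C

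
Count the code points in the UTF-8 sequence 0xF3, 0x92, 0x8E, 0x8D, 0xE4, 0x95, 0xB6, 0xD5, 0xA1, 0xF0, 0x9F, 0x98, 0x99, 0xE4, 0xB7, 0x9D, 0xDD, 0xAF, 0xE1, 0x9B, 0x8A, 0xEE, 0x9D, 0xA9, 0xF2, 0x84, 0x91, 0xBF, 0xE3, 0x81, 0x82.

10

Byte at offset 0: 0xF3 = 11110011 → 4-byte char (#1). Advance 4.
Byte at offset 4: 0xE4 = 11100100 → 3-byte char (#2). Advance 3.
Byte at offset 7: 0xD5 = 11010101 → 2-byte char (#3). Advance 2.
Byte at offset 9: 0xF0 = 11110000 → 4-byte char (#4). Advance 4.
Byte at offset 13: 0xE4 = 11100100 → 3-byte char (#5). Advance 3.
Byte at offset 16: 0xDD = 11011101 → 2-byte char (#6). Advance 2.
Byte at offset 18: 0xE1 = 11100001 → 3-byte char (#7). Advance 3.
Byte at offset 21: 0xEE = 11101110 → 3-byte char (#8). Advance 3.
Byte at offset 24: 0xF2 = 11110010 → 4-byte char (#9). Advance 4.
Byte at offset 28: 0xE3 = 11100011 → 3-byte char (#10). Advance 3.
Reached end at offset 31 after 10 code points.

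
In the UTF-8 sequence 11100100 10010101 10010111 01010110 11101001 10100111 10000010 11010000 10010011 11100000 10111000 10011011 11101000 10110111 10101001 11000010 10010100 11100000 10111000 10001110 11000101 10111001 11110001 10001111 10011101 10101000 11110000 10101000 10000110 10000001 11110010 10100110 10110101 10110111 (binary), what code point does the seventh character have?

Offset 0: leading byte 0xE4 = 11100100 → 3-byte char #1 = E4 95 97.
Offset 3: leading byte 0x56 = 01010110 → 1-byte char #2 = 56.
Offset 4: leading byte 0xE9 = 11101001 → 3-byte char #3 = E9 A7 82.
Offset 7: leading byte 0xD0 = 11010000 → 2-byte char #4 = D0 93.
Offset 9: leading byte 0xE0 = 11100000 → 3-byte char #5 = E0 B8 9B.
Offset 12: leading byte 0xE8 = 11101000 → 3-byte char #6 = E8 B7 A9.
Offset 15: leading byte 0xC2 = 11000010 → 2-byte char #7 = C2 94.
Leading byte 0xC2 = 11000010 matches 110xxxxx → 2-byte sequence.
Byte 1: 0xC2 = 11000010, payload 00010 (5 bits).
Byte 2: 0x94 = 10010100 (10xxxxxx ✓), payload 010100.
Concatenate: 00010010100 = 0x94 (11 bits → U+0094).

U+0094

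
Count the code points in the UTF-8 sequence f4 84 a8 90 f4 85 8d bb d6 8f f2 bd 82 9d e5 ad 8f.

5

Byte at offset 0: 0xF4 = 11110100 → 4-byte char (#1). Advance 4.
Byte at offset 4: 0xF4 = 11110100 → 4-byte char (#2). Advance 4.
Byte at offset 8: 0xD6 = 11010110 → 2-byte char (#3). Advance 2.
Byte at offset 10: 0xF2 = 11110010 → 4-byte char (#4). Advance 4.
Byte at offset 14: 0xE5 = 11100101 → 3-byte char (#5). Advance 3.
Reached end at offset 17 after 5 code points.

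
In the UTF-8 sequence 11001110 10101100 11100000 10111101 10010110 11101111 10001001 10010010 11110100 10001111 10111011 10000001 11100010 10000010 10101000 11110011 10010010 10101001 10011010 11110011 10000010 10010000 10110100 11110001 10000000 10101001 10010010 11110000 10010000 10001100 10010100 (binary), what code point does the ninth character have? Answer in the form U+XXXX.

U+10314

Offset 0: leading byte 0xCE = 11001110 → 2-byte char #1 = CE AC.
Offset 2: leading byte 0xE0 = 11100000 → 3-byte char #2 = E0 BD 96.
Offset 5: leading byte 0xEF = 11101111 → 3-byte char #3 = EF 89 92.
Offset 8: leading byte 0xF4 = 11110100 → 4-byte char #4 = F4 8F BB 81.
Offset 12: leading byte 0xE2 = 11100010 → 3-byte char #5 = E2 82 A8.
Offset 15: leading byte 0xF3 = 11110011 → 4-byte char #6 = F3 92 A9 9A.
Offset 19: leading byte 0xF3 = 11110011 → 4-byte char #7 = F3 82 90 B4.
Offset 23: leading byte 0xF1 = 11110001 → 4-byte char #8 = F1 80 A9 92.
Offset 27: leading byte 0xF0 = 11110000 → 4-byte char #9 = F0 90 8C 94.
Leading byte 0xF0 = 11110000 matches 11110xxx → 4-byte sequence.
Byte 1: 0xF0 = 11110000, payload 000 (3 bits).
Byte 2: 0x90 = 10010000 (10xxxxxx ✓), payload 010000.
Byte 3: 0x8C = 10001100 (10xxxxxx ✓), payload 001100.
Byte 4: 0x94 = 10010100 (10xxxxxx ✓), payload 010100.
Concatenate: 000010000001100010100 = 0x10314 (21 bits → U+10314).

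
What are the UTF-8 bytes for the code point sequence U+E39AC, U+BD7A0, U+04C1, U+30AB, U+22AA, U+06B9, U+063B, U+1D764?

F3 A3 A6 AC F2 BD 9E A0 D3 81 E3 82 AB E2 8A AA DA B9 D8 BB F0 9D 9D A4

U+E39AC: 4-byte form → F3 A3 A6 AC.
U+BD7A0: 4-byte form → F2 BD 9E A0.
U+04C1: 2-byte form → D3 81.
U+30AB: 3-byte form → E3 82 AB.
U+22AA: 3-byte form → E2 8A AA.
U+06B9: 2-byte form → DA B9.
U+063B: 2-byte form → D8 BB.
U+1D764: 4-byte form → F0 9D 9D A4.
Concatenated (24 bytes): F3 A3 A6 AC F2 BD 9E A0 D3 81 E3 82 AB E2 8A AA DA B9 D8 BB F0 9D 9D A4.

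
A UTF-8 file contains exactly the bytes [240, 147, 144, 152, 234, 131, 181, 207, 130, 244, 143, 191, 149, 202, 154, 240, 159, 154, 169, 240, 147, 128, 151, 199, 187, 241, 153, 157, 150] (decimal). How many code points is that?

9

Byte at offset 0: 0xF0 = 11110000 → 4-byte char (#1). Advance 4.
Byte at offset 4: 0xEA = 11101010 → 3-byte char (#2). Advance 3.
Byte at offset 7: 0xCF = 11001111 → 2-byte char (#3). Advance 2.
Byte at offset 9: 0xF4 = 11110100 → 4-byte char (#4). Advance 4.
Byte at offset 13: 0xCA = 11001010 → 2-byte char (#5). Advance 2.
Byte at offset 15: 0xF0 = 11110000 → 4-byte char (#6). Advance 4.
Byte at offset 19: 0xF0 = 11110000 → 4-byte char (#7). Advance 4.
Byte at offset 23: 0xC7 = 11000111 → 2-byte char (#8). Advance 2.
Byte at offset 25: 0xF1 = 11110001 → 4-byte char (#9). Advance 4.
Reached end at offset 29 after 9 code points.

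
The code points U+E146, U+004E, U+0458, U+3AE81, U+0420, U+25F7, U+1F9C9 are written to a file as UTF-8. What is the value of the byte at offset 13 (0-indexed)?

U+E146 → 3-byte form EE 85 86 at offsets 0–2.
U+004E → 1-byte form 4E at offsets 3–3.
U+0458 → 2-byte form D1 98 at offsets 4–5.
U+3AE81 → 4-byte form F0 BA BA 81 at offsets 6–9.
U+0420 → 2-byte form D0 A0 at offsets 10–11.
U+25F7 → 3-byte form E2 97 B7 at offsets 12–14.
Offset 13 falls in char 6's range; it's byte 2 of E2 97 B7 = 0x97.

0x97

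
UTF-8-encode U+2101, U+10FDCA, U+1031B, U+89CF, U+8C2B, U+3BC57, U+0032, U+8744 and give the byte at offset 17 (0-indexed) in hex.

U+2101 → 3-byte form E2 84 81 at offsets 0–2.
U+10FDCA → 4-byte form F4 8F B7 8A at offsets 3–6.
U+1031B → 4-byte form F0 90 8C 9B at offsets 7–10.
U+89CF → 3-byte form E8 A7 8F at offsets 11–13.
U+8C2B → 3-byte form E8 B0 AB at offsets 14–16.
U+3BC57 → 4-byte form F0 BB B1 97 at offsets 17–20.
Offset 17 falls in char 6's range; it's byte 1 of F0 BB B1 97 = 0xF0.

0xF0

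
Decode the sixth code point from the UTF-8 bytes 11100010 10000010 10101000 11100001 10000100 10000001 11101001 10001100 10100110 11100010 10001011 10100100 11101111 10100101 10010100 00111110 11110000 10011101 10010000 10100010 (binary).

U+003E

Offset 0: leading byte 0xE2 = 11100010 → 3-byte char #1 = E2 82 A8.
Offset 3: leading byte 0xE1 = 11100001 → 3-byte char #2 = E1 84 81.
Offset 6: leading byte 0xE9 = 11101001 → 3-byte char #3 = E9 8C A6.
Offset 9: leading byte 0xE2 = 11100010 → 3-byte char #4 = E2 8B A4.
Offset 12: leading byte 0xEF = 11101111 → 3-byte char #5 = EF A5 94.
Offset 15: leading byte 0x3E = 00111110 → 1-byte char #6 = 3E.
Leading byte 0x3E = 00111110 matches 0xxxxxxx → 1-byte sequence.
Byte 1: 0x3E = 00111110, payload 0111110 (7 bits).
Concatenate: 0111110 = 0x3E (7 bits → U+003E).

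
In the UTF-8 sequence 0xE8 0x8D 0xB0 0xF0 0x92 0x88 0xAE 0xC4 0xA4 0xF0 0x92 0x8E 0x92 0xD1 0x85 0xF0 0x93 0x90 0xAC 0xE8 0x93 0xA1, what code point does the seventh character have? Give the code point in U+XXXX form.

Offset 0: leading byte 0xE8 = 11101000 → 3-byte char #1 = E8 8D B0.
Offset 3: leading byte 0xF0 = 11110000 → 4-byte char #2 = F0 92 88 AE.
Offset 7: leading byte 0xC4 = 11000100 → 2-byte char #3 = C4 A4.
Offset 9: leading byte 0xF0 = 11110000 → 4-byte char #4 = F0 92 8E 92.
Offset 13: leading byte 0xD1 = 11010001 → 2-byte char #5 = D1 85.
Offset 15: leading byte 0xF0 = 11110000 → 4-byte char #6 = F0 93 90 AC.
Offset 19: leading byte 0xE8 = 11101000 → 3-byte char #7 = E8 93 A1.
Leading byte 0xE8 = 11101000 matches 1110xxxx → 3-byte sequence.
Byte 1: 0xE8 = 11101000, payload 1000 (4 bits).
Byte 2: 0x93 = 10010011 (10xxxxxx ✓), payload 010011.
Byte 3: 0xA1 = 10100001 (10xxxxxx ✓), payload 100001.
Concatenate: 1000010011100001 = 0x84E1 (16 bits → U+84E1).

U+84E1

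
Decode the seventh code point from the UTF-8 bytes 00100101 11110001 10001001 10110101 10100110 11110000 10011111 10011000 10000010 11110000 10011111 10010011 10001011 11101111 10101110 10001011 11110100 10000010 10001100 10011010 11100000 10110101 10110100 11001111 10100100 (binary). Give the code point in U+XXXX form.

U+0D74

Offset 0: leading byte 0x25 = 00100101 → 1-byte char #1 = 25.
Offset 1: leading byte 0xF1 = 11110001 → 4-byte char #2 = F1 89 B5 A6.
Offset 5: leading byte 0xF0 = 11110000 → 4-byte char #3 = F0 9F 98 82.
Offset 9: leading byte 0xF0 = 11110000 → 4-byte char #4 = F0 9F 93 8B.
Offset 13: leading byte 0xEF = 11101111 → 3-byte char #5 = EF AE 8B.
Offset 16: leading byte 0xF4 = 11110100 → 4-byte char #6 = F4 82 8C 9A.
Offset 20: leading byte 0xE0 = 11100000 → 3-byte char #7 = E0 B5 B4.
Leading byte 0xE0 = 11100000 matches 1110xxxx → 3-byte sequence.
Byte 1: 0xE0 = 11100000, payload 0000 (4 bits).
Byte 2: 0xB5 = 10110101 (10xxxxxx ✓), payload 110101.
Byte 3: 0xB4 = 10110100 (10xxxxxx ✓), payload 110100.
Concatenate: 0000110101110100 = 0xD74 (16 bits → U+0D74).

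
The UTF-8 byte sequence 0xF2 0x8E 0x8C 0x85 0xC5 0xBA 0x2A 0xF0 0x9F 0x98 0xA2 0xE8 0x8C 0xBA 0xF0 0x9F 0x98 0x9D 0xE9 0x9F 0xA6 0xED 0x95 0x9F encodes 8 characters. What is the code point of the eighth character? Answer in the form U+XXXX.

U+D55F

Offset 0: leading byte 0xF2 = 11110010 → 4-byte char #1 = F2 8E 8C 85.
Offset 4: leading byte 0xC5 = 11000101 → 2-byte char #2 = C5 BA.
Offset 6: leading byte 0x2A = 00101010 → 1-byte char #3 = 2A.
Offset 7: leading byte 0xF0 = 11110000 → 4-byte char #4 = F0 9F 98 A2.
Offset 11: leading byte 0xE8 = 11101000 → 3-byte char #5 = E8 8C BA.
Offset 14: leading byte 0xF0 = 11110000 → 4-byte char #6 = F0 9F 98 9D.
Offset 18: leading byte 0xE9 = 11101001 → 3-byte char #7 = E9 9F A6.
Offset 21: leading byte 0xED = 11101101 → 3-byte char #8 = ED 95 9F.
Leading byte 0xED = 11101101 matches 1110xxxx → 3-byte sequence.
Byte 1: 0xED = 11101101, payload 1101 (4 bits).
Byte 2: 0x95 = 10010101 (10xxxxxx ✓), payload 010101.
Byte 3: 0x9F = 10011111 (10xxxxxx ✓), payload 011111.
Concatenate: 1101010101011111 = 0xD55F (16 bits → U+D55F).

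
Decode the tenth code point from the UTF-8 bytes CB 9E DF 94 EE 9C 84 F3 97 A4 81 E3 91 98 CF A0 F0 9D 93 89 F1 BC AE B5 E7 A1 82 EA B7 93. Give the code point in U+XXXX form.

Offset 0: leading byte 0xCB = 11001011 → 2-byte char #1 = CB 9E.
Offset 2: leading byte 0xDF = 11011111 → 2-byte char #2 = DF 94.
Offset 4: leading byte 0xEE = 11101110 → 3-byte char #3 = EE 9C 84.
Offset 7: leading byte 0xF3 = 11110011 → 4-byte char #4 = F3 97 A4 81.
Offset 11: leading byte 0xE3 = 11100011 → 3-byte char #5 = E3 91 98.
Offset 14: leading byte 0xCF = 11001111 → 2-byte char #6 = CF A0.
Offset 16: leading byte 0xF0 = 11110000 → 4-byte char #7 = F0 9D 93 89.
Offset 20: leading byte 0xF1 = 11110001 → 4-byte char #8 = F1 BC AE B5.
Offset 24: leading byte 0xE7 = 11100111 → 3-byte char #9 = E7 A1 82.
Offset 27: leading byte 0xEA = 11101010 → 3-byte char #10 = EA B7 93.
Leading byte 0xEA = 11101010 matches 1110xxxx → 3-byte sequence.
Byte 1: 0xEA = 11101010, payload 1010 (4 bits).
Byte 2: 0xB7 = 10110111 (10xxxxxx ✓), payload 110111.
Byte 3: 0x93 = 10010011 (10xxxxxx ✓), payload 010011.
Concatenate: 1010110111010011 = 0xADD3 (16 bits → U+ADD3).

U+ADD3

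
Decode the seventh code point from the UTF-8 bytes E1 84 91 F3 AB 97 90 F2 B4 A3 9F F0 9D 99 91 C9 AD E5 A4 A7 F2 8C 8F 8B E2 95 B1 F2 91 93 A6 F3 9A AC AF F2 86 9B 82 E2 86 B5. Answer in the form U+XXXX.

U+8C3CB

Offset 0: leading byte 0xE1 = 11100001 → 3-byte char #1 = E1 84 91.
Offset 3: leading byte 0xF3 = 11110011 → 4-byte char #2 = F3 AB 97 90.
Offset 7: leading byte 0xF2 = 11110010 → 4-byte char #3 = F2 B4 A3 9F.
Offset 11: leading byte 0xF0 = 11110000 → 4-byte char #4 = F0 9D 99 91.
Offset 15: leading byte 0xC9 = 11001001 → 2-byte char #5 = C9 AD.
Offset 17: leading byte 0xE5 = 11100101 → 3-byte char #6 = E5 A4 A7.
Offset 20: leading byte 0xF2 = 11110010 → 4-byte char #7 = F2 8C 8F 8B.
Leading byte 0xF2 = 11110010 matches 11110xxx → 4-byte sequence.
Byte 1: 0xF2 = 11110010, payload 010 (3 bits).
Byte 2: 0x8C = 10001100 (10xxxxxx ✓), payload 001100.
Byte 3: 0x8F = 10001111 (10xxxxxx ✓), payload 001111.
Byte 4: 0x8B = 10001011 (10xxxxxx ✓), payload 001011.
Concatenate: 010001100001111001011 = 0x8C3CB (21 bits → U+8C3CB).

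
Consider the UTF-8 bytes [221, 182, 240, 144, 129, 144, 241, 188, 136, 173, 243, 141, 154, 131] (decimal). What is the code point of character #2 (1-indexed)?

Offset 0: leading byte 0xDD = 11011101 → 2-byte char #1 = DD B6.
Offset 2: leading byte 0xF0 = 11110000 → 4-byte char #2 = F0 90 81 90.
Leading byte 0xF0 = 11110000 matches 11110xxx → 4-byte sequence.
Byte 1: 0xF0 = 11110000, payload 000 (3 bits).
Byte 2: 0x90 = 10010000 (10xxxxxx ✓), payload 010000.
Byte 3: 0x81 = 10000001 (10xxxxxx ✓), payload 000001.
Byte 4: 0x90 = 10010000 (10xxxxxx ✓), payload 010000.
Concatenate: 000010000000001010000 = 0x10050 (21 bits → U+10050).

U+10050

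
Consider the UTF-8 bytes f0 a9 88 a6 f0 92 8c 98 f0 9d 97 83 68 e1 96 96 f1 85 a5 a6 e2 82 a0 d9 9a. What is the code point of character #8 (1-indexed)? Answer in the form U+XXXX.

U+065A

Offset 0: leading byte 0xF0 = 11110000 → 4-byte char #1 = F0 A9 88 A6.
Offset 4: leading byte 0xF0 = 11110000 → 4-byte char #2 = F0 92 8C 98.
Offset 8: leading byte 0xF0 = 11110000 → 4-byte char #3 = F0 9D 97 83.
Offset 12: leading byte 0x68 = 01101000 → 1-byte char #4 = 68.
Offset 13: leading byte 0xE1 = 11100001 → 3-byte char #5 = E1 96 96.
Offset 16: leading byte 0xF1 = 11110001 → 4-byte char #6 = F1 85 A5 A6.
Offset 20: leading byte 0xE2 = 11100010 → 3-byte char #7 = E2 82 A0.
Offset 23: leading byte 0xD9 = 11011001 → 2-byte char #8 = D9 9A.
Leading byte 0xD9 = 11011001 matches 110xxxxx → 2-byte sequence.
Byte 1: 0xD9 = 11011001, payload 11001 (5 bits).
Byte 2: 0x9A = 10011010 (10xxxxxx ✓), payload 011010.
Concatenate: 11001011010 = 0x65A (11 bits → U+065A).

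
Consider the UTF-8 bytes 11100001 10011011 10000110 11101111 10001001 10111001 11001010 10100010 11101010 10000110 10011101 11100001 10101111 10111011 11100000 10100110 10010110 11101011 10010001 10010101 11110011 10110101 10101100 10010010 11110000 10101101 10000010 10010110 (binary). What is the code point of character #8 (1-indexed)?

Offset 0: leading byte 0xE1 = 11100001 → 3-byte char #1 = E1 9B 86.
Offset 3: leading byte 0xEF = 11101111 → 3-byte char #2 = EF 89 B9.
Offset 6: leading byte 0xCA = 11001010 → 2-byte char #3 = CA A2.
Offset 8: leading byte 0xEA = 11101010 → 3-byte char #4 = EA 86 9D.
Offset 11: leading byte 0xE1 = 11100001 → 3-byte char #5 = E1 AF BB.
Offset 14: leading byte 0xE0 = 11100000 → 3-byte char #6 = E0 A6 96.
Offset 17: leading byte 0xEB = 11101011 → 3-byte char #7 = EB 91 95.
Offset 20: leading byte 0xF3 = 11110011 → 4-byte char #8 = F3 B5 AC 92.
Leading byte 0xF3 = 11110011 matches 11110xxx → 4-byte sequence.
Byte 1: 0xF3 = 11110011, payload 011 (3 bits).
Byte 2: 0xB5 = 10110101 (10xxxxxx ✓), payload 110101.
Byte 3: 0xAC = 10101100 (10xxxxxx ✓), payload 101100.
Byte 4: 0x92 = 10010010 (10xxxxxx ✓), payload 010010.
Concatenate: 011110101101100010010 = 0xF5B12 (21 bits → U+F5B12).

U+F5B12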